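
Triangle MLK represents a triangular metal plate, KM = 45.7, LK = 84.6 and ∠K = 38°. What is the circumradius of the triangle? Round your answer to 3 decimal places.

By the law of cosines, ML² = LK² + KM² − 2·LK·KM·cos K = 3152.4, so ML ≈ 56.146.
Area = ½·LK·KM·sin K ≈ 1190.1.
Circumradius = ML/(2 sin K) ≈ 45.598.

45.598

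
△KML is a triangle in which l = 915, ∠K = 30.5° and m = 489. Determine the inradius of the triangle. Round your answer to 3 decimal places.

By the law of cosines, k² = m² + l² − 2·m·l·cos K = 3.053e+05, so k ≈ 552.54.
Area = ½·m·l·sin K ≈ 1.1355e+05.
Semiperimeter s = (552.54+489+915)/2 = 978.27.
Inradius = area/s = 1.1355e+05/978.27 ≈ 116.07.

116.067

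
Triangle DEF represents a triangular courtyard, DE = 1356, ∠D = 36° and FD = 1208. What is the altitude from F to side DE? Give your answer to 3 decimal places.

By the law of cosines, EF² = FD² + DE² − 2·FD·DE·cos D = 6.4758e+05, so EF ≈ 804.73.
Area = ½·FD·DE·sin D ≈ 4.8141e+05.
The altitude from F has length 2·area/DE ≈ 710.04.

h_F ≈ 710.045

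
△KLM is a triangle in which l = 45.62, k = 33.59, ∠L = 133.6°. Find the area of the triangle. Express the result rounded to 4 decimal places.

area ≈ 187.6606

Law of sines: sin K = k·sin L/l ≈ 0.53321.
Since l ≥ k, only the acute value applies: ∠K ≈ 32.22°.
Then ∠M = 180° − ∠L − ∠K ≈ 14.18°.
Law of sines gives m = l·sin M/sin L ≈ 15.429.
Area = ½·l·k·sin M ≈ 187.66.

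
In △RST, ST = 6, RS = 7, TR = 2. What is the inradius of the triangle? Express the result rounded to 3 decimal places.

r ≈ 0.742

Semiperimeter s = (6 + 2 + 7)/2 = 7.5.
Heron's formula: area = √(7.5·1.5·5.5·0.5) ≈ 5.5621.
Inradius = area/s = 5.5621/7.5 ≈ 0.74162.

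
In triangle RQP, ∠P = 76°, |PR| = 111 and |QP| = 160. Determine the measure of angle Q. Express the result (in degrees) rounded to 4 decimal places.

By the law of cosines, |RQ|² = |QP|² + |PR|² − 2·|QP|·|PR|·cos P = 29328, so |RQ| ≈ 171.25.
Law of cosines again: cos Q = (|RQ|² + |QP|² − |PR|²)/(2·|RQ|·|QP|) ≈ 0.77748, so ∠Q ≈ 38.97°.

38.9695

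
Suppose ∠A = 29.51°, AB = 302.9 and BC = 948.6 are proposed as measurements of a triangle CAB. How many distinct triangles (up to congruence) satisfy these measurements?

AB·sin A = 302.9·sin(29.51°) ≈ 149.2.
Since BC ≥ AB, exactly one triangle exists.

1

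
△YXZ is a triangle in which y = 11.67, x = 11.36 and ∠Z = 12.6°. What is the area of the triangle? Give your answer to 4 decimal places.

area ≈ 14.4598

Area = ½·y·x·sin Z ≈ 14.46.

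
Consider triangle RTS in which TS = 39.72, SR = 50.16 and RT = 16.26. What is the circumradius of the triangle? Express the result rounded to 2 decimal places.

29.40

By the law of cosines, cos R = (SR² + RT² − TS²) / (2·SR·RT) ≈ 0.73733, so ∠R ≈ 42.50°.
Circumradius = TS/(2 sin R) ≈ 29.399.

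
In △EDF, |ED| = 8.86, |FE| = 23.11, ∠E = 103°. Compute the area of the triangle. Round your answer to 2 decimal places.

99.75

Area = ½·|FE|·|ED|·sin E ≈ 99.753.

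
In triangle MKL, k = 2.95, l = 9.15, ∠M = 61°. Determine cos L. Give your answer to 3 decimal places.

-0.183

By the law of cosines, m² = k² + l² − 2·k·l·cos M = 66.253, so m ≈ 8.1396.
Law of cosines again: cos L = (m² + k² − l²)/(2·m·k) ≈ -0.18257, so ∠L ≈ 100.52°.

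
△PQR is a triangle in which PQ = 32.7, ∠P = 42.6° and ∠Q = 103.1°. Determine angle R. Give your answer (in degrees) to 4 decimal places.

34.3000

The third angle is ∠R = 180° − ∠P − ∠Q = 34.30°.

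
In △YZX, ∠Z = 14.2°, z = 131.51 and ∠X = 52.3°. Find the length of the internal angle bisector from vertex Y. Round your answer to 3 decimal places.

The third angle is ∠Y = 180° − ∠Z − ∠X = 113.50°.
Law of sines: y = z·sin Y/sin Z ≈ 491.64.
Law of sines: x = z·sin X/sin Z ≈ 424.18.
The bisector from Y has length 2·z·x·cos(∠Y/2)/(z+x) ≈ 110.08.

t_Y ≈ 110.083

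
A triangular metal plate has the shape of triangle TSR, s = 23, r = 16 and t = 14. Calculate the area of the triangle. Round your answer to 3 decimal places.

Semiperimeter p = (14 + 23 + 16)/2 = 26.5.
Heron's formula: area = √(26.5·12.5·3.5·10.5) ≈ 110.33.

area ≈ 110.333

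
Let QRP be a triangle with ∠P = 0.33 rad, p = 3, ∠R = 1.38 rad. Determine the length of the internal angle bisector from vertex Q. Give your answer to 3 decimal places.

3.404

The third angle is ∠Q = π − ∠R − ∠P = 1.432 rad.
Law of sines: q = p·sin Q/sin P ≈ 9.1685.
Law of sines: r = p·sin R/sin P ≈ 9.09.
The bisector from Q has length 2·r·p·cos(∠Q/2)/(r+p) ≈ 3.404.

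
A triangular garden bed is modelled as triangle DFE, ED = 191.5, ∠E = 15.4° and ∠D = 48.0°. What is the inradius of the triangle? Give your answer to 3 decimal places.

The third angle is ∠F = 180° − ∠E − ∠D = 116.60°.
Law of sines: FE = ED·sin D/sin F ≈ 159.16.
Law of sines: DF = ED·sin E/sin F ≈ 56.874.
Area = ½·ED·FE·sin E ≈ 4046.9.
Semiperimeter s = (159.16+191.5+56.874)/2 = 203.77.
Inradius = area/s = 4046.9/203.77 ≈ 19.861.

r ≈ 19.861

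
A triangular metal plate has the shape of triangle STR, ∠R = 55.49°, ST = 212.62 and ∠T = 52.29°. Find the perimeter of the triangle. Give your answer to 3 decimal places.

The third angle is ∠S = 180° − ∠T − ∠R = 72.22°.
Law of sines: TR = ST·sin S/sin R ≈ 245.7.
Law of sines: RS = ST·sin T/sin R ≈ 204.13.
Semiperimeter s = (245.7+204.13+212.62)/2 = 331.22.
Perimeter = 245.7 + 204.13 + 212.62 = 662.45.

perimeter ≈ 662.449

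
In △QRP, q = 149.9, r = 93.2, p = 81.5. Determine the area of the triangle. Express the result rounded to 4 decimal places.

3352.0833

Semiperimeter s = (149.9 + 93.2 + 81.5)/2 = 162.3.
Heron's formula: area = √(162.3·12.4·69.1·80.8) ≈ 3352.1.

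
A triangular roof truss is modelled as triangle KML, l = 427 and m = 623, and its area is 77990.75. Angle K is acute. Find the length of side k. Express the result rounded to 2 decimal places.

From area = ½·m·l·sin K, we get sin K = 2·area/(m·l) ≈ 0.58635.
Taking the acute solution, ∠K ≈ 35.90°.
Law of cosines then gives k ≈ 373.46.

373.46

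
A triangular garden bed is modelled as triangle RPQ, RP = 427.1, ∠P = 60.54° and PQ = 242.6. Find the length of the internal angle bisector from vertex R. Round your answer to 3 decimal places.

t_R ≈ 380.510

By the law of cosines, QR² = RP² + PQ² − 2·RP·PQ·cos P = 1.3935e+05, so QR ≈ 373.3.
Law of cosines again: cos R = (QR² + RP² − PQ²)/(2·QR·RP) ≈ 0.82451, so ∠R ≈ 34.46°.
The bisector from R has length 2·QR·RP·cos(∠R/2)/(QR+RP) ≈ 380.51.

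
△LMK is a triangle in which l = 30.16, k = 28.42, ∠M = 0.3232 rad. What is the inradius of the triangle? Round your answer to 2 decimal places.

3.99

By the law of cosines, m² = k² + l² − 2·k·l·cos M = 91.787, so m ≈ 9.5806.
Area = ½·k·l·sin M ≈ 136.12.
Semiperimeter s = (30.16+9.5806+28.42)/2 = 34.08.
Inradius = area/s = 136.12/34.08 ≈ 3.994.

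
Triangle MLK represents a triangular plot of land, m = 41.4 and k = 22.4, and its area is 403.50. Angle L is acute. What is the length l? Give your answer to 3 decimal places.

From area = ½·k·m·sin L, we get sin L = 2·area/(k·m) ≈ 0.87021.
Taking the acute solution, ∠L ≈ 60.48°.
Law of cosines then gives l ≈ 36.082.

36.082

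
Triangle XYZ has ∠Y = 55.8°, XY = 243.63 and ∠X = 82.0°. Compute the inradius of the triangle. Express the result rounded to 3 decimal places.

The third angle is ∠Z = 180° − ∠X − ∠Y = 42.20°.
Law of sines: YZ = XY·sin X/sin Z ≈ 359.17.
Law of sines: ZX = XY·sin Y/sin Z ≈ 299.98.
Area = ½·XY·YZ·sin Y ≈ 36186.
Semiperimeter s = (359.17+299.98+243.63)/2 = 451.39.
Inradius = area/s = 36186/451.39 ≈ 80.167.

r ≈ 80.167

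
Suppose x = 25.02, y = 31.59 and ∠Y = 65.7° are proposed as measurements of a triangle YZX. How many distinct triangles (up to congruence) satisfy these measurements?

x·sin Y = 25.02·sin(65.7°) ≈ 22.8.
Since y ≥ x, exactly one triangle exists.

1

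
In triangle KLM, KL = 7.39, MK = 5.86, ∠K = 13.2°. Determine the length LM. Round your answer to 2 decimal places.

2.15

By the law of cosines, LM² = MK² + KL² − 2·MK·KL·cos K = 4.6293, so LM ≈ 2.1516.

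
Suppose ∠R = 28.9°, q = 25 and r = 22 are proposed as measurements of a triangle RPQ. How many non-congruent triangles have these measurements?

q·sin R = 25·sin(28.9°) ≈ 12.08.
Since q sin R < r < q (12.08 < 22 < 25), two triangles exist.

2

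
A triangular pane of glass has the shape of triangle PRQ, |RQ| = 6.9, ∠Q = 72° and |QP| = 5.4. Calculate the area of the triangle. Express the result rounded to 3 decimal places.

17.718

Area = ½·|RQ|·|QP|·sin Q ≈ 17.718.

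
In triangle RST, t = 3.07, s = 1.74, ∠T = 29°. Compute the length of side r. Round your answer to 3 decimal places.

Law of sines: sin S = s·sin T/t ≈ 0.27478.
Since t ≥ s, only the acute value applies: ∠S ≈ 15.95°.
Then ∠R = 180° − ∠T − ∠S ≈ 135.05°.
Law of sines gives r = t·sin R/sin T ≈ 4.4737.

4.474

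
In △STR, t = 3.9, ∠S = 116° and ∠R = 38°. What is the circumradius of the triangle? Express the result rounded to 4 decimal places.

The third angle is ∠T = 180° − ∠R − ∠S = 26.00°.
Law of sines: s = t·sin S/sin T ≈ 7.9962.
Law of sines: r = t·sin R/sin T ≈ 5.4773.
Circumradius = t/(2 sin T) ≈ 4.4483.

4.4483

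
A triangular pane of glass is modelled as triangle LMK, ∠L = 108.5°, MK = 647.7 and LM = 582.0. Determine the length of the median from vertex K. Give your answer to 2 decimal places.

m_K ≈ 370.11

Law of sines: sin K = LM·sin L/MK ≈ 0.85213.
Since MK ≥ LM, only the acute value applies: ∠K ≈ 58.44°.
Then ∠M = 180° − ∠L − ∠K ≈ 13.06°.
Law of sines gives KL = MK·sin M/sin L ≈ 154.29.
Median from K: ½√(2·MK² + 2·KL² − LM²) ≈ 370.11.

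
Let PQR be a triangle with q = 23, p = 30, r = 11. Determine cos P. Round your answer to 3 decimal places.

By the law of cosines, cos P = (q² + r² − p²) / (2·q·r) ≈ -0.49407, so ∠P ≈ 119.61°.

-0.494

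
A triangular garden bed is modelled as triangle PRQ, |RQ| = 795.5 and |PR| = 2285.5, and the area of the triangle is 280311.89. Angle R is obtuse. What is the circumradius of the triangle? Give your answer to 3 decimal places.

From area = ½·|PR|·|RQ|·sin R, we get sin R = 2·area/(|PR|·|RQ|) ≈ 0.30835.
Taking the obtuse solution, ∠R ≈ 162.04°.
Law of cosines then gives |QP| ≈ 3052.1.
Circumradius = |QP|/(2 sin R) ≈ 4949.

4949.029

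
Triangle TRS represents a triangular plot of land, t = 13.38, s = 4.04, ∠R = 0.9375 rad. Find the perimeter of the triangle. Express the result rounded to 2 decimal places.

By the law of cosines, r² = s² + t² − 2·s·t·cos R = 131.37, so r ≈ 11.461.
Semiperimeter p = (13.38+11.461+4.04)/2 = 14.441.
Perimeter = 13.38 + 11.461 + 4.04 = 28.881.

perimeter ≈ 28.88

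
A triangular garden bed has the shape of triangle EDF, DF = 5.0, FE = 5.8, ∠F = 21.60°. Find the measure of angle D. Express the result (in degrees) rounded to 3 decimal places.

∠D ≈ 100.422°

By the law of cosines, ED² = DF² + FE² − 2·DF·FE·cos F = 4.713, so ED ≈ 2.1709.
Law of cosines again: cos D = (ED² + DF² − FE²)/(2·ED·DF) ≈ -0.18089, so ∠D ≈ 100.42°.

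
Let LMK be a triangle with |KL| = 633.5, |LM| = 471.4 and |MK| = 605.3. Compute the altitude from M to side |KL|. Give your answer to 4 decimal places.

h_M ≈ 425.4699

Semiperimeter s = (605.3 + 633.5 + 471.4)/2 = 855.1.
Heron's formula: area = √(855.1·249.8·221.6·383.7) ≈ 1.3477e+05.
The altitude from M has length 2·area/|KL| ≈ 425.47.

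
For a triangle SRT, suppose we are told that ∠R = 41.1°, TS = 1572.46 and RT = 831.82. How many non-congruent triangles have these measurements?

1

RT·sin R = 831.82·sin(41.1°) ≈ 546.8.
Since TS ≥ RT, exactly one triangle exists.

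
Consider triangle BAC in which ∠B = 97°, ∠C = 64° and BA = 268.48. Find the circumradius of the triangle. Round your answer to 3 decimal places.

149.356

The third angle is ∠A = 180° − ∠C − ∠B = 19.00°.
Law of sines: AC = BA·sin B/sin C ≈ 296.48.
Law of sines: CB = BA·sin A/sin C ≈ 97.251.
Circumradius = BA/(2 sin C) ≈ 149.36.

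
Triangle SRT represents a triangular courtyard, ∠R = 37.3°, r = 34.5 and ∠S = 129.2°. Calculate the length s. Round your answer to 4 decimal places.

The third angle is ∠T = 180° − ∠S − ∠R = 13.50°.
Law of sines: s = r·sin S/sin R ≈ 44.119.

44.1190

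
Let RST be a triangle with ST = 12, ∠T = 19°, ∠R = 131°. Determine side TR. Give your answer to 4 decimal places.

The third angle is ∠S = 180° − ∠T − ∠R = 30.00°.
Law of sines: TR = ST·sin S/sin R ≈ 7.9501.

7.9501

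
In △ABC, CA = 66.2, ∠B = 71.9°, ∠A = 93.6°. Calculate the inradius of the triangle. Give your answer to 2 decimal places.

The third angle is ∠C = 180° − ∠A − ∠B = 14.50°.
Law of sines: BC = CA·sin A/sin B ≈ 69.509.
Law of sines: AB = CA·sin C/sin B ≈ 17.438.
Area = ½·CA·BC·sin C ≈ 576.06.
Semiperimeter s = (69.509+66.2+17.438)/2 = 76.574.
Inradius = area/s = 576.06/76.574 ≈ 7.523.

7.52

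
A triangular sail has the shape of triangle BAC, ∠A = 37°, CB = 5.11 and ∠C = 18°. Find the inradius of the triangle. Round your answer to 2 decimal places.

The third angle is ∠B = 180° − ∠A − ∠C = 125.00°.
Law of sines: AC = CB·sin B/sin A ≈ 6.9554.
Law of sines: BA = CB·sin C/sin A ≈ 2.6239.
Area = ½·CB·AC·sin C ≈ 5.4916.
Semiperimeter s = (6.9554+5.11+2.6239)/2 = 7.3446.
Inradius = area/s = 5.4916/7.3446 ≈ 0.7477.

r ≈ 0.75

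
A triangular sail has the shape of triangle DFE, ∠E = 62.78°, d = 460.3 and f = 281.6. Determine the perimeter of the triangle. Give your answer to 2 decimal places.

perimeter ≈ 1157.35

By the law of cosines, e² = d² + f² − 2·d·f·cos E = 1.726e+05, so e ≈ 415.45.
Semiperimeter s = (460.3+281.6+415.45)/2 = 578.67.
Perimeter = 460.3 + 281.6 + 415.45 = 1157.3.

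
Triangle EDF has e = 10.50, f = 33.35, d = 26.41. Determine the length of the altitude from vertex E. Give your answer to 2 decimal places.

22.07

Semiperimeter s = (10.5 + 26.41 + 33.35)/2 = 35.13.
Heron's formula: area = √(35.13·24.63·8.72·1.78) ≈ 115.89.
The altitude from E has length 2·area/e ≈ 22.074.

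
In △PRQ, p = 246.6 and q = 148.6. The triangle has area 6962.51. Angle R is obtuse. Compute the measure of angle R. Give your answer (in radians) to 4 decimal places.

From area = ½·q·p·sin R, we get sin R = 2·area/(q·p) ≈ 0.38000.
Taking the obtuse solution, ∠R ≈ 2.752 rad.

2.7518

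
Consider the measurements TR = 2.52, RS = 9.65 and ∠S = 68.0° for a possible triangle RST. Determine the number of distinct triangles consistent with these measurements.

RS·sin S = 9.65·sin(68.0°) ≈ 8.947.
Since TR = 2.52 < 8.947 = RS sin S, no triangle exists.

0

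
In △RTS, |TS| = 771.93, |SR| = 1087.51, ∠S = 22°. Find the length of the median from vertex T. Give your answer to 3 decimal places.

336.440

By the law of cosines, |RT|² = |TS|² + |SR|² − 2·|TS|·|SR|·cos S = 2.2185e+05, so |RT| ≈ 471.01.
Median from T: ½√(2·|RT|² + 2·|TS|² − |SR|²) ≈ 336.44.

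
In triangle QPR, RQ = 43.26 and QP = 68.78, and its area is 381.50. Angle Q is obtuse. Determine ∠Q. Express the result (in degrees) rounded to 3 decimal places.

From area = ½·RQ·QP·sin Q, we get sin Q = 2·area/(RQ·QP) ≈ 0.25643.
Taking the obtuse solution, ∠Q ≈ 165.14°.

∠Q ≈ 165.141°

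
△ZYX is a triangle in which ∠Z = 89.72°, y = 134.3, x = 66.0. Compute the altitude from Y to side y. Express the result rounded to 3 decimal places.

By the law of cosines, z² = y² + x² − 2·y·x·cos Z = 22306, so z ≈ 149.35.
Area = ½·y·x·sin Z ≈ 4431.8.
The altitude from Y has length 2·area/y ≈ 65.999.

h_Y ≈ 65.999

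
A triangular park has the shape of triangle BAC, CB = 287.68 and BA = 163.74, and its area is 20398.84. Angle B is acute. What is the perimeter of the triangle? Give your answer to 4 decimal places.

From area = ½·CB·BA·sin B, we get sin B = 2·area/(CB·BA) ≈ 0.86611.
Taking the acute solution, ∠B ≈ 60.01°.
Law of cosines then gives AC ≈ 249.96.
Perimeter = 249.96 + 287.68 + 163.74 = 701.38.

701.3780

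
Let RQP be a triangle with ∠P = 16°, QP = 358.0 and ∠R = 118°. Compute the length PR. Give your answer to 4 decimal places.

The third angle is ∠Q = 180° − ∠P − ∠R = 46.00°.
Law of sines: PR = QP·sin Q/sin R ≈ 291.66.

291.6636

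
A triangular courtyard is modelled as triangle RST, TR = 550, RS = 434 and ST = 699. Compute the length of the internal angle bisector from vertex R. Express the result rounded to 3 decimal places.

t_R ≈ 343.871

By the law of cosines, cos R = (TR² + RS² − ST²) / (2·TR·RS) ≈ 0.00472, so ∠R ≈ 89.73°.
The bisector from R has length 2·TR·RS·cos(∠R/2)/(TR+RS) ≈ 343.87.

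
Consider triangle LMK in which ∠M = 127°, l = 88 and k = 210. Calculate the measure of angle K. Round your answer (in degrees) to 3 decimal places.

By the law of cosines, m² = k² + l² − 2·k·l·cos M = 74087, so m ≈ 272.19.
Law of cosines again: cos K = (l² + m² − k²)/(2·l·m) ≈ 0.78762, so ∠K ≈ 38.04°.

∠K ≈ 38.037°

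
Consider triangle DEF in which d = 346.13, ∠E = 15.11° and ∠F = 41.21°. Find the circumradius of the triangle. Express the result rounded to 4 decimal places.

The third angle is ∠D = 180° − ∠E − ∠F = 123.68°.
Law of sines: e = d·sin E/sin D ≈ 108.43.
Law of sines: f = d·sin F/sin D ≈ 274.04.
Circumradius = d/(2 sin D) ≈ 207.97.

R ≈ 207.9739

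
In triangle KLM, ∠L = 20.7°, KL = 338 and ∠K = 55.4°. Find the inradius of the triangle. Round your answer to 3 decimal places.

r ≈ 45.798

The third angle is ∠M = 180° − ∠K − ∠L = 103.90°.
Law of sines: LM = KL·sin K/sin M ≈ 286.61.
Law of sines: MK = KL·sin L/sin M ≈ 123.08.
Area = ½·KL·LM·sin L ≈ 17121.
Semiperimeter s = (286.61+123.08+338)/2 = 373.85.
Inradius = area/s = 17121/373.85 ≈ 45.798.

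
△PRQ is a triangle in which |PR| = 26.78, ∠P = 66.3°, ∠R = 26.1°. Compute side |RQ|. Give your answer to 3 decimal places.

24.543

The third angle is ∠Q = 180° − ∠P − ∠R = 87.60°.
Law of sines: |RQ| = |PR|·sin P/sin Q ≈ 24.543.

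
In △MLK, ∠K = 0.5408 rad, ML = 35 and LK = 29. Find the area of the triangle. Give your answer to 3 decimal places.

Law of sines: sin M = LK·sin K/ML ≈ 0.42657.
Since ML ≥ LK, only the acute value applies: ∠M ≈ 0.4407 rad.
Then ∠L = π − ∠K − ∠M ≈ 2.1601 rad.
Law of sines gives KM = ML·sin L/sin K ≈ 56.518.
Area = ½·ML·LK·sin L ≈ 421.9.

area ≈ 421.899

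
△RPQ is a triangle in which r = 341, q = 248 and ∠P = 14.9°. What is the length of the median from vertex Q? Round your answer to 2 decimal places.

By the law of cosines, p² = q² + r² − 2·q·r·cos P = 14336, so p ≈ 119.73.
Median from Q: ½√(2·r² + 2·p² − q²) ≈ 223.46.

m_Q ≈ 223.46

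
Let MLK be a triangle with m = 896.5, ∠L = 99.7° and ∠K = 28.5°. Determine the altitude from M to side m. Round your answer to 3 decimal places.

h_M ≈ 536.557

The third angle is ∠M = 180° − ∠L − ∠K = 51.80°.
Law of sines: l = m·sin L/sin M ≈ 1124.5.
Law of sines: k = m·sin K/sin M ≈ 544.34.
Area = ½·m·l·sin K ≈ 2.4051e+05.
The altitude from M has length 2·area/m ≈ 536.56.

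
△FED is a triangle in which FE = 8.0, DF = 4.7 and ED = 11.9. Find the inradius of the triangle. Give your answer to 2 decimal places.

r ≈ 1.03

Semiperimeter s = (11.9 + 4.7 + 8)/2 = 12.3.
Heron's formula: area = √(12.3·0.4·7.6·4.3) ≈ 12.68.
Inradius = area/s = 12.68/12.3 ≈ 1.0309.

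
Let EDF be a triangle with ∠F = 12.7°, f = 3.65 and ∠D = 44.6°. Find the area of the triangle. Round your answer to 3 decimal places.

area ≈ 17.903

The third angle is ∠E = 180° − ∠D − ∠F = 122.70°.
Law of sines: e = f·sin E/sin F ≈ 13.971.
Law of sines: d = f·sin D/sin F ≈ 11.658.
Area = ½·f·e·sin D ≈ 17.903.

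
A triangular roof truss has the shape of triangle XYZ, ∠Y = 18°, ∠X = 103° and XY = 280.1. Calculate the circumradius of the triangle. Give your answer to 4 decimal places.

R ≈ 163.3870

The third angle is ∠Z = 180° − ∠X − ∠Y = 59.00°.
Law of sines: YZ = XY·sin X/sin Z ≈ 318.4.
Law of sines: ZX = XY·sin Y/sin Z ≈ 100.98.
Circumradius = XY/(2 sin Z) ≈ 163.39.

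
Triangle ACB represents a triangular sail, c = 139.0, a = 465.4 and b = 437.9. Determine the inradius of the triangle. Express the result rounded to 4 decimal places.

58.3378

Semiperimeter s = (465.4 + 139 + 437.9)/2 = 521.15.
Heron's formula: area = √(521.15·55.75·382.15·83.25) ≈ 30403.
Inradius = area/s = 30403/521.15 ≈ 58.338.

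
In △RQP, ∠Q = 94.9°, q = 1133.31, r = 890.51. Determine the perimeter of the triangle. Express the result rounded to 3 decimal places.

Law of sines: sin R = r·sin Q/q ≈ 0.78289.
Since q ≥ r, only the acute value applies: ∠R ≈ 51.53°.
Then ∠P = 180° − ∠Q − ∠R ≈ 33.57°.
Law of sines gives p = q·sin P/sin Q ≈ 629.04.
Semiperimeter s = (890.51+1133.3+629.04)/2 = 1326.4.
Perimeter = 890.51 + 1133.3 + 629.04 = 2652.9.

2652.858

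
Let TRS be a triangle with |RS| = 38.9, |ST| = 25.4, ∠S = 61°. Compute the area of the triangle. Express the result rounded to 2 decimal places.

Area = ½·|RS|·|ST|·sin S ≈ 432.09.

432.09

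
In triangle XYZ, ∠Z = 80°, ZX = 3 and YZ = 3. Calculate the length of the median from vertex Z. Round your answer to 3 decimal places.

By the law of cosines, XY² = YZ² + ZX² − 2·YZ·ZX·cos Z = 14.874, so XY ≈ 3.8567.
Median from Z: ½√(2·YZ² + 2·ZX² − XY²) ≈ 2.2981.

m_Z ≈ 2.298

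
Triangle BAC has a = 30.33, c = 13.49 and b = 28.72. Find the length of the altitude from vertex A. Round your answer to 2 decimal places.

Semiperimeter s = (28.72 + 30.33 + 13.49)/2 = 36.27.
Heron's formula: area = √(36.27·7.55·5.94·22.78) ≈ 192.49.
The altitude from A has length 2·area/a ≈ 12.693.

h_A ≈ 12.69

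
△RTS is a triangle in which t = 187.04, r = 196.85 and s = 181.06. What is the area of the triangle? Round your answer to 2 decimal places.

area ≈ 15300.13

Semiperimeter p = (196.85 + 187.04 + 181.06)/2 = 282.48.
Heron's formula: area = √(282.48·85.625·95.435·101.42) ≈ 15300.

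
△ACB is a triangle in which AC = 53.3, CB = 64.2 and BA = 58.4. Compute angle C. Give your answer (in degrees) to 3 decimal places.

By the law of cosines, cos C = (AC² + CB² − BA²) / (2·AC·CB) ≈ 0.51901, so ∠C ≈ 58.73°.

58.734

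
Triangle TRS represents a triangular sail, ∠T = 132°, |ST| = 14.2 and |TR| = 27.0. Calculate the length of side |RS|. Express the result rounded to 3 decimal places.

37.996

By the law of cosines, |RS|² = |ST|² + |TR|² − 2·|ST|·|TR|·cos T = 1443.7, so |RS| ≈ 37.996.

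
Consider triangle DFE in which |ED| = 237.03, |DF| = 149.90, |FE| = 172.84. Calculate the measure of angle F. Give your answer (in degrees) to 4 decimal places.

By the law of cosines, cos F = (|DF|² + |FE|² − |ED|²) / (2·|DF|·|FE|) ≈ -0.07410, so ∠F ≈ 94.25°.

94.2494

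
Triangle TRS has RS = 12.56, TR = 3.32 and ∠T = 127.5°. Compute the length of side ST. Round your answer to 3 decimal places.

10.260

Law of sines: sin S = TR·sin T/RS ≈ 0.20971.
Since RS ≥ TR, only the acute value applies: ∠S ≈ 12.11°.
Then ∠R = 180° − ∠T − ∠S ≈ 40.39°.
Law of sines gives ST = RS·sin R/sin T ≈ 10.26.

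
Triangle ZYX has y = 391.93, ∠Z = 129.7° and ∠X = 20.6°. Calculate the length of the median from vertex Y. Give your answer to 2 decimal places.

430.75

The third angle is ∠Y = 180° − ∠X − ∠Z = 29.70°.
Law of sines: z = y·sin Z/sin Y ≈ 608.63.
Law of sines: x = y·sin X/sin Y ≈ 278.32.
Median from Y: ½√(2·x² + 2·z² − y²) ≈ 430.75.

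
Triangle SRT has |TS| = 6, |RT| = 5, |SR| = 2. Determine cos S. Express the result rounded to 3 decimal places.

cos S ≈ 0.625

By the law of cosines, cos S = (|TS|² + |SR|² − |RT|²) / (2·|TS|·|SR|) ≈ 0.62500, so ∠S ≈ 51.32°.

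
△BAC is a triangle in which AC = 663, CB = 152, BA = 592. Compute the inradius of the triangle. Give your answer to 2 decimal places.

Semiperimeter s = (663 + 152 + 592)/2 = 703.5.
Heron's formula: area = √(703.5·40.5·551.5·111.5) ≈ 41857.
Inradius = area/s = 41857/703.5 ≈ 59.498.

59.50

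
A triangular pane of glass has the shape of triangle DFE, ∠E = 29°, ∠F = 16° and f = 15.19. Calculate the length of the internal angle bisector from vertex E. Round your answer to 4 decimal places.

The third angle is ∠D = 180° − ∠F − ∠E = 135.00°.
Law of sines: d = f·sin D/sin F ≈ 38.968.
Law of sines: e = f·sin E/sin F ≈ 26.717.
The bisector from E has length 2·d·f·cos(∠E/2)/(d+f) ≈ 21.163.

21.1628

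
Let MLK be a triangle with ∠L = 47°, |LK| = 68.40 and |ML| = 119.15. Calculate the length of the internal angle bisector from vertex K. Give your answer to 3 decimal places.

By the law of cosines, |KM|² = |ML|² + |LK|² − 2·|ML|·|LK|·cos L = 7758.9, so |KM| ≈ 88.085.
Law of cosines again: cos K = (|LK|² + |KM|² − |ML|²)/(2·|LK|·|KM|) ≈ -0.14600, so ∠K ≈ 98.40°.
The bisector from K has length 2·|LK|·|KM|·cos(∠K/2)/(|LK|+|KM|) ≈ 50.319.

50.319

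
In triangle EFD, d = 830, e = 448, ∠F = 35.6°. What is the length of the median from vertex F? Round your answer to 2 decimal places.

m_F ≈ 611.21

By the law of cosines, f² = d² + e² − 2·d·e·cos F = 2.8492e+05, so f ≈ 533.78.
Median from F: ½√(2·d² + 2·e² − f²) ≈ 611.21.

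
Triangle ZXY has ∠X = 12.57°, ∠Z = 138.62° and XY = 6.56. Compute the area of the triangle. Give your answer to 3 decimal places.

The third angle is ∠Y = 180° − ∠Z − ∠X = 28.81°.
Law of sines: YZ = XY·sin X/sin Z ≈ 2.1597.
Law of sines: ZX = XY·sin Y/sin Z ≈ 4.7823.
Area = ½·XY·YZ·sin Y ≈ 3.4137.

3.414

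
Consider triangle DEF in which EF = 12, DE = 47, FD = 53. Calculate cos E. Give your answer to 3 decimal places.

-0.404

By the law of cosines, cos E = (DE² + EF² − FD²) / (2·DE·EF) ≈ -0.40426, so ∠E ≈ 113.84°.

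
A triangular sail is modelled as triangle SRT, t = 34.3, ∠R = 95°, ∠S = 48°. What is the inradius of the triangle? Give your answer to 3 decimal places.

10.846

The third angle is ∠T = 180° − ∠S − ∠R = 37.00°.
Law of sines: s = t·sin S/sin T ≈ 42.355.
Law of sines: r = t·sin R/sin T ≈ 56.777.
Area = ½·t·s·sin R ≈ 723.62.
Semiperimeter p = (42.355+56.777+34.3)/2 = 66.716.
Inradius = area/p = 723.62/66.716 ≈ 10.846.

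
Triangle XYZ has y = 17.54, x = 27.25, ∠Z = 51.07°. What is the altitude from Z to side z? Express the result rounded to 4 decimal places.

By the law of cosines, z² = x² + y² − 2·x·y·cos Z = 449.54, so z ≈ 21.202.
Area = ½·x·y·sin Z ≈ 185.91.
The altitude from Z has length 2·area/z ≈ 17.537.

17.5366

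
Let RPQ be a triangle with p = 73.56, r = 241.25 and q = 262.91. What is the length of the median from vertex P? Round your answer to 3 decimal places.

m_P ≈ 249.617

Median from P: ½√(2·q² + 2·r² − p²) ≈ 249.62.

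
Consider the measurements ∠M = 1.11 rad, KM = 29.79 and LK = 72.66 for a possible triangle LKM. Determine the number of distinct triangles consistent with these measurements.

KM·sin M = 29.79·sin(1.11 rad) ≈ 26.68.
Since LK ≥ KM, exactly one triangle exists.

1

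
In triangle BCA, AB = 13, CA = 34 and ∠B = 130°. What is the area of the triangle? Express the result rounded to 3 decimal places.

area ≈ 120.263

Law of sines: sin C = AB·sin B/CA ≈ 0.29290.
Since CA ≥ AB, only the acute value applies: ∠C ≈ 17.03°.
Then ∠A = 180° − ∠B − ∠C ≈ 32.97°.
Law of sines gives BC = CA·sin A/sin B ≈ 24.153.
Area = ½·CA·AB·sin A ≈ 120.26.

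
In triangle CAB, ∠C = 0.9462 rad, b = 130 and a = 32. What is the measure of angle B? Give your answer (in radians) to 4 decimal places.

1.9662

By the law of cosines, c² = a² + b² − 2·a·b·cos C = 13059, so c ≈ 114.27.
Law of cosines again: cos B = (c² + a² − b²)/(2·c·a) ≈ -0.38521, so ∠B ≈ 1.9662 rad.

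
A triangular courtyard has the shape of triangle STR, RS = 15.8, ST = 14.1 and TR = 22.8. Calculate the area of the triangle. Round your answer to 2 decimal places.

Semiperimeter s = (22.8 + 15.8 + 14.1)/2 = 26.35.
Heron's formula: area = √(26.35·3.55·10.55·12.25) ≈ 109.95.

109.95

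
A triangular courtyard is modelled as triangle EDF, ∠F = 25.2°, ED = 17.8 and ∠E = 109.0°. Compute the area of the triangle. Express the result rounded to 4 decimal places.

252.2090

The third angle is ∠D = 180° − ∠F − ∠E = 45.80°.
Law of sines: DF = ED·sin E/sin F ≈ 39.528.
Law of sines: FE = ED·sin D/sin F ≈ 29.971.
Area = ½·ED·DF·sin D ≈ 252.21.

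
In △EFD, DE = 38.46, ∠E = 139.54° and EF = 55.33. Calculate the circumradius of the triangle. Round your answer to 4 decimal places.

R ≈ 67.9574

By the law of cosines, FD² = DE² + EF² − 2·DE·EF·cos E = 7778.8, so FD ≈ 88.197.
Area = ½·DE·EF·sin E ≈ 690.45.
Circumradius = FD/(2 sin E) ≈ 67.957.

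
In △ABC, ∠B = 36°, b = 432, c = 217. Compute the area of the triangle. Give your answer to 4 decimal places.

area ≈ 37518.5098

Law of sines: sin C = c·sin B/b ≈ 0.29525.
Since b ≥ c, only the acute value applies: ∠C ≈ 17.17°.
Then ∠A = 180° − ∠B − ∠C ≈ 126.83°.
Law of sines gives a = b·sin A/sin B ≈ 588.3.
Area = ½·b·c·sin A ≈ 37519.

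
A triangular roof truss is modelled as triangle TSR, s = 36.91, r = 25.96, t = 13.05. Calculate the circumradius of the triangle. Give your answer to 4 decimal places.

28.6394

By the law of cosines, cos T = (s² + r² − t²) / (2·s·r) ≈ 0.97370, so ∠T ≈ 13.17°.
Circumradius = t/(2 sin T) ≈ 28.639.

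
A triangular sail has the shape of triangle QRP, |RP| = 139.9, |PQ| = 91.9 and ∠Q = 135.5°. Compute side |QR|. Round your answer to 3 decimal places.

Law of sines: sin R = |PQ|·sin Q/|RP| ≈ 0.46043.
Since |RP| ≥ |PQ|, only the acute value applies: ∠R ≈ 27.41°.
Then ∠P = 180° − ∠Q − ∠R ≈ 17.09°.
Law of sines gives |QR| = |RP|·sin P/sin Q ≈ 58.641.

58.641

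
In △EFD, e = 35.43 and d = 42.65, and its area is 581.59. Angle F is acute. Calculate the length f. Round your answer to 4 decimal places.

From area = ½·d·e·sin F, we get sin F = 2·area/(d·e) ≈ 0.76976.
Taking the acute solution, ∠F ≈ 50.33°.
Law of cosines then gives f ≈ 33.84.

33.8402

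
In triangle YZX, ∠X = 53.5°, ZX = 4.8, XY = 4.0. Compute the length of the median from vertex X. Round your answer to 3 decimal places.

By the law of cosines, YZ² = ZX² + XY² − 2·ZX·XY·cos X = 16.199, so YZ ≈ 4.0248.
Median from X: ½√(2·ZX² + 2·XY² − YZ²) ≈ 3.9332.

m_X ≈ 3.933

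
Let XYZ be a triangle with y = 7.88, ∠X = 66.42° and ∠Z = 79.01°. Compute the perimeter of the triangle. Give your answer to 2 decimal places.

perimeter ≈ 34.24

The third angle is ∠Y = 180° − ∠Z − ∠X = 34.57°.
Law of sines: x = y·sin X/sin Y ≈ 12.728.
Law of sines: z = y·sin Z/sin Y ≈ 13.633.
Semiperimeter s = (12.728+7.88+13.633)/2 = 17.12.
Perimeter = 12.728 + 7.88 + 13.633 = 34.241.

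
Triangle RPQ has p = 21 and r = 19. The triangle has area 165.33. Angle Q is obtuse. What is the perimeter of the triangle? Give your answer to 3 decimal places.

75.336

From area = ½·r·p·sin Q, we get sin Q = 2·area/(r·p) ≈ 0.82872.
Taking the obtuse solution, ∠Q ≈ 124.03°.
Law of cosines then gives q ≈ 35.336.
Perimeter = 19 + 21 + 35.336 = 75.336.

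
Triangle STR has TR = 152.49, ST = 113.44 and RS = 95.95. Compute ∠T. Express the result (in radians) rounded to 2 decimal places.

By the law of cosines, cos T = (ST² + TR² − RS²) / (2·ST·TR) ≈ 0.77797, so ∠T ≈ 0.679 rad.

∠T ≈ 0.68 rad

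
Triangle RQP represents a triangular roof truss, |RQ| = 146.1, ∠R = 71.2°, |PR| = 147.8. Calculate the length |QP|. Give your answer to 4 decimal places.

171.0915

By the law of cosines, |QP|² = |PR|² + |RQ|² − 2·|PR|·|RQ|·cos R = 29272, so |QP| ≈ 171.09.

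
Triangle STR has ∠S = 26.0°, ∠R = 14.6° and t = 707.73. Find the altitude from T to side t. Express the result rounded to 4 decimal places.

The third angle is ∠T = 180° − ∠R − ∠S = 139.40°.
Law of sines: s = t·sin S/sin T ≈ 476.74.
Law of sines: r = t·sin R/sin T ≈ 274.13.
Area = ½·t·s·sin R ≈ 42524.
The altitude from T has length 2·area/t ≈ 120.17.

120.1709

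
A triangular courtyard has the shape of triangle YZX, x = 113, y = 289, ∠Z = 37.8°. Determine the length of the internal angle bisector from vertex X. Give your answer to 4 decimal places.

By the law of cosines, z² = x² + y² − 2·x·y·cos Z = 44682, so z ≈ 211.38.
Law of cosines again: cos X = (y² + z² − x²)/(2·y·z) ≈ 0.94480, so ∠X ≈ 19.13°.
The bisector from X has length 2·y·z·cos(∠X/2)/(y+z) ≈ 240.78.

t_X ≈ 240.7771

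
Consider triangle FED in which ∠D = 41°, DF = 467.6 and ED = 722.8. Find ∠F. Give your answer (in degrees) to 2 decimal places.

By the law of cosines, FE² = ED² + DF² − 2·ED·DF·cos D = 2.3093e+05, so FE ≈ 480.56.
Law of cosines again: cos F = (DF² + FE² − ED²)/(2·DF·FE) ≈ -0.16211, so ∠F ≈ 99.33°.

99.33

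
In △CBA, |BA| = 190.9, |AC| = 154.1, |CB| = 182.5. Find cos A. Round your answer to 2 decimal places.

0.46

By the law of cosines, cos A = (|BA|² + |AC|² − |CB|²) / (2·|BA|·|AC|) ≈ 0.45693, so ∠A ≈ 62.81°.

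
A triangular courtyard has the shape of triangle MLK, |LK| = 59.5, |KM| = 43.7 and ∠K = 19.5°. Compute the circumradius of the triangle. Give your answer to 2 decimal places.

By the law of cosines, |ML|² = |LK|² + |KM|² − 2·|LK|·|KM|·cos K = 547.92, so |ML| ≈ 23.408.
Area = ½·|LK|·|KM|·sin K ≈ 433.97.
Circumradius = |ML|/(2 sin K) ≈ 35.062.

R ≈ 35.06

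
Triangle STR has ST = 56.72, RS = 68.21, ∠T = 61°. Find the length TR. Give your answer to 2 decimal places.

Law of sines: sin R = ST·sin T/RS ≈ 0.72729.
Since RS ≥ ST, only the acute value applies: ∠R ≈ 46.66°.
Then ∠S = 180° − ∠T − ∠R ≈ 72.34°.
Law of sines gives TR = RS·sin S/sin T ≈ 74.313.

74.31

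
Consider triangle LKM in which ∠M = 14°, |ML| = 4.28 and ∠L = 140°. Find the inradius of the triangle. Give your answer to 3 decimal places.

The third angle is ∠K = 180° − ∠M − ∠L = 26.00°.
Law of sines: |KM| = |ML|·sin L/sin K ≈ 6.2758.
Law of sines: |LK| = |ML|·sin M/sin K ≈ 2.362.
Area = ½·|ML|·|KM|·sin M ≈ 3.2491.
Semiperimeter s = (6.2758+4.28+2.362)/2 = 6.4589.
Inradius = area/s = 3.2491/6.4589 ≈ 0.50304.

r ≈ 0.503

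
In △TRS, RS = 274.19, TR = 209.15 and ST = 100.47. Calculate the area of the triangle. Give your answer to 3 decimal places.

area ≈ 9051.054

Semiperimeter s = (274.19 + 100.47 + 209.15)/2 = 291.9.
Heron's formula: area = √(291.9·17.715·191.43·82.755) ≈ 9051.1.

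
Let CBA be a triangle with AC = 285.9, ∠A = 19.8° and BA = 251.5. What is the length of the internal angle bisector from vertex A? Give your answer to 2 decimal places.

By the law of cosines, CB² = BA² + AC² − 2·BA·AC·cos A = 9685.2, so CB ≈ 98.413.
The bisector from A has length 2·BA·AC·cos(∠A/2)/(BA+AC) ≈ 263.61.

263.61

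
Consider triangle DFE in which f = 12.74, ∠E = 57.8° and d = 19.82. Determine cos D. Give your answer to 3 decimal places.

By the law of cosines, e² = d² + f² − 2·d·f·cos E = 286.03, so e ≈ 16.912.
Law of cosines again: cos D = (f² + e² − d²)/(2·f·e) ≈ 0.12880, so ∠D ≈ 82.60°.

cos D ≈ 0.129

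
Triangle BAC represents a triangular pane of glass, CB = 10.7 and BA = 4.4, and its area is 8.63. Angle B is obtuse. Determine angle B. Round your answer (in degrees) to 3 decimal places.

∠B ≈ 158.493°

From area = ½·CB·BA·sin B, we get sin B = 2·area/(CB·BA) ≈ 0.36661.
Taking the obtuse solution, ∠B ≈ 158.49°.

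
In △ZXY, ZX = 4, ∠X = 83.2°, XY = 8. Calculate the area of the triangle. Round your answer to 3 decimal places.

Area = ½·ZX·XY·sin X ≈ 15.887.

15.887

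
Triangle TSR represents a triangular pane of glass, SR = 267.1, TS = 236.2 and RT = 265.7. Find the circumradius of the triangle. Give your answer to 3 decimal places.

By the law of cosines, cos T = (RT² + TS² − SR²) / (2·RT·TS) ≈ 0.43854, so ∠T ≈ 63.99°.
Circumradius = SR/(2 sin T) ≈ 148.6.

148.602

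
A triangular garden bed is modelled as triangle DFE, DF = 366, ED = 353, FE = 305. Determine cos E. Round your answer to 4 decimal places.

0.3886

By the law of cosines, cos E = (FE² + ED² − DF²) / (2·FE·ED) ≈ 0.38860, so ∠E ≈ 67.13°.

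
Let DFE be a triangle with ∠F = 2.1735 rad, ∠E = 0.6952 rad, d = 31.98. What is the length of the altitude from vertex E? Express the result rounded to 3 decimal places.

26.345

The third angle is ∠D = π − ∠F − ∠E = 0.2729 rad.
Law of sines: f = d·sin F/sin D ≈ 97.75.
Law of sines: e = d·sin E/sin D ≈ 76.004.
Area = ½·d·f·sin E ≈ 1001.2.
The altitude from E has length 2·area/e ≈ 26.345.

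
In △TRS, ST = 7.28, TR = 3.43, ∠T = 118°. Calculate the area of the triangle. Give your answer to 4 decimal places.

11.0238

Area = ½·ST·TR·sin T ≈ 11.024.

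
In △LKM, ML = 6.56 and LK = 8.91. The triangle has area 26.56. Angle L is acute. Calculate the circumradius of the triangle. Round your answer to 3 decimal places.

From area = ½·ML·LK·sin L, we get sin L = 2·area/(ML·LK) ≈ 0.90882.
Taking the acute solution, ∠L ≈ 65.34°.
Law of cosines then gives KM ≈ 8.5821.
Circumradius = KM/(2 sin L) ≈ 4.7216.

4.722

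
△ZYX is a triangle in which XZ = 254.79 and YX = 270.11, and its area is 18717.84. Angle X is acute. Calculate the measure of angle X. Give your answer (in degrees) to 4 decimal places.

From area = ½·YX·XZ·sin X, we get sin X = 2·area/(YX·XZ) ≈ 0.54395.
Taking the acute solution, ∠X ≈ 32.95°.

32.9533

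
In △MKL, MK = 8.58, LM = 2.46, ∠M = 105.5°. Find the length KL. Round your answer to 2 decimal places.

9.54

By the law of cosines, KL² = LM² + MK² − 2·LM·MK·cos M = 90.949, so KL ≈ 9.5367.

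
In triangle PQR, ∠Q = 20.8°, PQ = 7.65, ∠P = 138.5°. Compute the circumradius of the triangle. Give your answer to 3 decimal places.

10.821

The third angle is ∠R = 180° − ∠P − ∠Q = 20.70°.
Law of sines: QR = PQ·sin P/sin R ≈ 14.341.
Law of sines: RP = PQ·sin Q/sin R ≈ 7.6853.
Circumradius = PQ/(2 sin R) ≈ 10.821.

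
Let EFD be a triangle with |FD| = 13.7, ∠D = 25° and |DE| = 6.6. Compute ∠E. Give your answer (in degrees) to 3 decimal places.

By the law of cosines, |EF|² = |FD|² + |DE|² − 2·|FD|·|DE|·cos D = 67.353, so |EF| ≈ 8.2069.
Law of cosines again: cos E = (|DE|² + |EF|² − |FD|²)/(2·|DE|·|EF|) ≈ -0.70872, so ∠E ≈ 135.13°.

135.131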